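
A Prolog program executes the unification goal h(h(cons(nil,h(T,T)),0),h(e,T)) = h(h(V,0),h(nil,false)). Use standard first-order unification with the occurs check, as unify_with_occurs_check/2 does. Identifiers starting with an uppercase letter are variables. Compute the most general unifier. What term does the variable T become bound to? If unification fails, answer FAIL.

Decompose h/2: h(cons(nil,h(T,T)),0) = h(V,0),  h(e,T) = h(nil,false).
Decompose h/2: cons(nil,h(T,T)) = V,  0 = 0.
Bind V := cons(nil,h(T,T)); no other remaining equation mentions V.
Delete trivial equation 0 = 0.
Decompose h/2: e = nil,  T = false.
Clash: constants e and nil differ; no unifier exists.

FAIL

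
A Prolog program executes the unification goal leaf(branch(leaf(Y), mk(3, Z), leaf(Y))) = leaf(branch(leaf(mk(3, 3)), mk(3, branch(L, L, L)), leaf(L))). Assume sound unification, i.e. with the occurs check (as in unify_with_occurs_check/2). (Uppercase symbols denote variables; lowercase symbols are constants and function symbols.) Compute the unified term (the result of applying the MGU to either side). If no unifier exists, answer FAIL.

leaf(branch(leaf(mk(3, 3)), mk(3, branch(mk(3, 3), mk(3, 3), mk(3, 3))), leaf(mk(3, 3))))

Decompose leaf/1: branch(leaf(Y), mk(3, Z), leaf(Y)) = branch(leaf(mk(3, 3)), mk(3, branch(L, L, L)), leaf(L)).
Decompose branch/3: leaf(Y) = leaf(mk(3, 3)),  mk(3, Z) = mk(3, branch(L, L, L)),  leaf(Y) = leaf(L).
Decompose leaf/1: Y = mk(3, 3).
Bind Y := mk(3, 3); substituting into the one remaining equation that mentions Y gives: leaf(mk(3, 3)) = leaf(L).
Decompose mk/2: 3 = 3,  Z = branch(L, L, L).
Delete trivial equation 3 = 3.
Bind Z := branch(L, L, L); no other remaining equation mentions Z.
Decompose leaf/1: mk(3, 3) = L.
Bind L := mk(3, 3). Substituting into the earlier binding gives Z := branch(mk(3, 3), mk(3, 3), mk(3, 3)).
Applying the MGU to either side gives leaf(branch(leaf(mk(3, 3)), mk(3, branch(mk(3, 3), mk(3, 3), mk(3, 3))), leaf(mk(3, 3)))).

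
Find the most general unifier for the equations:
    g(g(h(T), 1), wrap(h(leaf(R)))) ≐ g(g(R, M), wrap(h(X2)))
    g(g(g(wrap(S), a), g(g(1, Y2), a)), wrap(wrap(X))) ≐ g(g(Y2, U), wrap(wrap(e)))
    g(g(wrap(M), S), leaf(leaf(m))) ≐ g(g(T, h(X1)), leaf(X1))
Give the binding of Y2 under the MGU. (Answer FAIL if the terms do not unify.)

g(wrap(h(leaf(m))), a)

Decompose g/2: g(h(T), 1) ≐ g(R, M),  wrap(h(leaf(R))) ≐ wrap(h(X2)).
Decompose g/2: h(T) ≐ R,  1 ≐ M.
Bind R := h(T); substituting into the one remaining equation that mentions R gives: wrap(h(leaf(h(T)))) ≐ wrap(h(X2)).
Bind M := 1; substituting into the one remaining equation that mentions M gives: g(g(wrap(1), S), leaf(leaf(m))) ≐ g(g(T, h(X1)), leaf(X1)).
Decompose wrap/1: h(leaf(h(T))) ≐ h(X2).
Decompose h/1: leaf(h(T)) ≐ X2.
Bind X2 := leaf(h(T)); no other remaining equation mentions X2.
Decompose g/2: g(g(wrap(S), a), g(g(1, Y2), a)) ≐ g(Y2, U),  wrap(wrap(X)) ≐ wrap(wrap(e)).
Decompose g/2: g(wrap(S), a) ≐ Y2,  g(g(1, Y2), a) ≐ U.
Bind Y2 := g(wrap(S), a); substituting into the one remaining equation that mentions Y2 gives: g(g(1, g(wrap(S), a)), a) ≐ U.
Bind U := g(g(1, g(wrap(S), a)), a); no other remaining equation mentions U.
Decompose wrap/1: wrap(X) ≐ wrap(e).
Decompose wrap/1: X ≐ e.
Bind X := e; no other remaining equation mentions X.
Decompose g/2: g(wrap(1), S) ≐ g(T, h(X1)),  leaf(leaf(m)) ≐ leaf(X1).
Decompose g/2: wrap(1) ≐ T,  S ≐ h(X1).
Bind T := wrap(1); no other remaining equation mentions T. Substituting into the earlier bindings gives R := h(wrap(1)), X2 := leaf(h(wrap(1))).
Bind S := h(X1); no other remaining equation mentions S. Substituting into the earlier bindings gives Y2 := g(wrap(h(X1)), a), U := g(g(1, g(wrap(h(X1)), a)), a).
Decompose leaf/1: leaf(m) ≐ X1.
Bind X1 := leaf(m). Substituting into the earlier bindings gives Y2 := g(wrap(h(leaf(m))), a), U := g(g(1, g(wrap(h(leaf(m))), a)), a), S := h(leaf(m)).
MGU = { R ↦ h(wrap(1)), M ↦ 1, X2 ↦ leaf(h(wrap(1))), Y2 ↦ g(wrap(h(leaf(m))), a), U ↦ g(g(1, g(wrap(h(leaf(m))), a)), a), X ↦ e, T ↦ wrap(1), S ↦ h(leaf(m)), X1 ↦ leaf(m) }, so Y2 ↦ g(wrap(h(leaf(m))), a).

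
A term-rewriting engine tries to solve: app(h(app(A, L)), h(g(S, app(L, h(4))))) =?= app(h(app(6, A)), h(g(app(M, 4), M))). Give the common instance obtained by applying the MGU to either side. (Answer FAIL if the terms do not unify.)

app(h(app(6, 6)), h(g(app(app(6, h(4)), 4), app(6, h(4)))))

Decompose app/2: h(app(A, L)) =?= h(app(6, A)),  h(g(S, app(L, h(4)))) =?= h(g(app(M, 4), M)).
Decompose h/1: app(A, L) =?= app(6, A).
Decompose app/2: A =?= 6,  L =?= A.
Bind A := 6; substituting into the one remaining equation that mentions A gives: L =?= 6.
Bind L := 6; substituting into the remaining equation gives: h(g(S, app(6, h(4)))) =?= h(g(app(M, 4), M)).
Decompose h/1: g(S, app(6, h(4))) =?= g(app(M, 4), M).
Decompose g/2: S =?= app(M, 4),  app(6, h(4)) =?= M.
Bind S := app(M, 4); no other remaining equation mentions S.
Bind M := app(6, h(4)). Substituting into the earlier binding gives S := app(app(6, h(4)), 4).
Applying the MGU to either side gives app(h(app(6, 6)), h(g(app(app(6, h(4)), 4), app(6, h(4))))).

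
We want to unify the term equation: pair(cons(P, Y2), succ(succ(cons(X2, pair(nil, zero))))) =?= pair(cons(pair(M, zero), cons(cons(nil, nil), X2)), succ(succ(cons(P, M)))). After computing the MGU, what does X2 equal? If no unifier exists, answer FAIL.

pair(pair(nil, zero), zero)

Decompose pair/2: cons(P, Y2) =?= cons(pair(M, zero), cons(cons(nil, nil), X2)),  succ(succ(cons(X2, pair(nil, zero)))) =?= succ(succ(cons(P, M))).
Decompose cons/2: P =?= pair(M, zero),  Y2 =?= cons(cons(nil, nil), X2).
Bind P := pair(M, zero); substituting into the one remaining equation that mentions P gives: succ(succ(cons(X2, pair(nil, zero)))) =?= succ(succ(cons(pair(M, zero), M))).
Bind Y2 := cons(cons(nil, nil), X2); no other remaining equation mentions Y2.
Decompose succ/1: succ(cons(X2, pair(nil, zero))) =?= succ(cons(pair(M, zero), M)).
Decompose succ/1: cons(X2, pair(nil, zero)) =?= cons(pair(M, zero), M).
Decompose cons/2: X2 =?= pair(M, zero),  pair(nil, zero) =?= M.
Bind X2 := pair(M, zero); no other remaining equation mentions X2. Substituting into the earlier binding gives Y2 := cons(cons(nil, nil), pair(M, zero)).
Bind M := pair(nil, zero). Substituting into the earlier bindings gives P := pair(pair(nil, zero), zero), Y2 := cons(cons(nil, nil), pair(pair(nil, zero), zero)), X2 := pair(pair(nil, zero), zero).
MGU = { P ↦ pair(pair(nil, zero), zero), Y2 ↦ cons(cons(nil, nil), pair(pair(nil, zero), zero)), X2 ↦ pair(pair(nil, zero), zero), M ↦ pair(nil, zero) }, so X2 ↦ pair(pair(nil, zero), zero).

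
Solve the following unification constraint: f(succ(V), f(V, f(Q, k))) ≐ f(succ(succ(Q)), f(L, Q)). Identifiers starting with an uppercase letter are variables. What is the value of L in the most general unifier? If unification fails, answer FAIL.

Decompose f/2: succ(V) ≐ succ(succ(Q)),  f(V, f(Q, k)) ≐ f(L, Q).
Decompose succ/1: V ≐ succ(Q).
Bind V := succ(Q); substituting into the remaining equation gives: f(succ(Q), f(Q, k)) ≐ f(L, Q).
Decompose f/2: succ(Q) ≐ L,  f(Q, k) ≐ Q.
Bind L := succ(Q); no other remaining equation mentions L.
Occurs check fails: Q occurs in f(Q, k); the equation Q ≐ f(Q, k) has no finite solution.

FAIL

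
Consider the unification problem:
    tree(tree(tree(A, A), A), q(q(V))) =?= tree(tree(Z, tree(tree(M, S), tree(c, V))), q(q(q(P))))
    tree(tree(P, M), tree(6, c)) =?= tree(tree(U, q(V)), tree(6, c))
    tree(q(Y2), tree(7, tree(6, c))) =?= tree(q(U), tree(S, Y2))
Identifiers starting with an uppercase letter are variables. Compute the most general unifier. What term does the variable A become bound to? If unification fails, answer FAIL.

Decompose tree/2: tree(tree(A, A), A) =?= tree(Z, tree(tree(M, S), tree(c, V))),  q(q(V)) =?= q(q(q(P))).
Decompose tree/2: tree(A, A) =?= Z,  A =?= tree(tree(M, S), tree(c, V)).
Bind Z := tree(A, A); no other remaining equation mentions Z.
Bind A := tree(tree(M, S), tree(c, V)); no other remaining equation mentions A. Substituting into the earlier binding gives Z := tree(tree(tree(M, S), tree(c, V)), tree(tree(M, S), tree(c, V))).
Decompose q/1: q(V) =?= q(q(P)).
Decompose q/1: V =?= q(P).
Bind V := q(P); substituting into the one remaining equation that mentions V gives: tree(tree(P, M), tree(6, c)) =?= tree(tree(U, q(q(P))), tree(6, c)). Substituting into the earlier bindings gives Z := tree(tree(tree(M, S), tree(c, q(P))), tree(tree(M, S), tree(c, q(P)))), A := tree(tree(M, S), tree(c, q(P))).
Decompose tree/2: tree(P, M) =?= tree(U, q(q(P))),  tree(6, c) =?= tree(6, c).
Decompose tree/2: P =?= U,  M =?= q(q(P)).
Bind P := U; substituting into the one remaining equation that mentions P gives: M =?= q(q(U)). Substituting into the earlier bindings gives Z := tree(tree(tree(M, S), tree(c, q(U))), tree(tree(M, S), tree(c, q(U)))), A := tree(tree(M, S), tree(c, q(U))), V := q(U).
Bind M := q(q(U)); no other remaining equation mentions M. Substituting into the earlier bindings gives Z := tree(tree(tree(q(q(U)), S), tree(c, q(U))), tree(tree(q(q(U)), S), tree(c, q(U)))), A := tree(tree(q(q(U)), S), tree(c, q(U))).
Delete trivial equation tree(6, c) =?= tree(6, c).
Decompose tree/2: q(Y2) =?= q(U),  tree(7, tree(6, c)) =?= tree(S, Y2).
Decompose q/1: Y2 =?= U.
Bind Y2 := U; substituting into the remaining equation gives: tree(7, tree(6, c)) =?= tree(S, U).
Decompose tree/2: 7 =?= S,  tree(6, c) =?= U.
Bind S := 7; no other remaining equation mentions S. Substituting into the earlier bindings gives Z := tree(tree(tree(q(q(U)), 7), tree(c, q(U))), tree(tree(q(q(U)), 7), tree(c, q(U)))), A := tree(tree(q(q(U)), 7), tree(c, q(U))).
Bind U := tree(6, c). Substituting into the earlier bindings gives Z := tree(tree(tree(q(q(tree(6, c))), 7), tree(c, q(tree(6, c)))), tree(tree(q(q(tree(6, c))), 7), tree(c, q(tree(6, c))))), A := tree(tree(q(q(tree(6, c))), 7), tree(c, q(tree(6, c)))), V := q(tree(6, c)), P := tree(6, c), M := q(q(tree(6, c))), Y2 := tree(6, c).
MGU = { Z := tree(tree(tree(q(q(tree(6, c))), 7), tree(c, q(tree(6, c)))), tree(tree(q(q(tree(6, c))), 7), tree(c, q(tree(6, c))))), A := tree(tree(q(q(tree(6, c))), 7), tree(c, q(tree(6, c)))), V := q(tree(6, c)), P := tree(6, c), M := q(q(tree(6, c))), Y2 := tree(6, c), S := 7, U := tree(6, c) }, so A := tree(tree(q(q(tree(6, c))), 7), tree(c, q(tree(6, c)))).

tree(tree(q(q(tree(6, c))), 7), tree(c, q(tree(6, c))))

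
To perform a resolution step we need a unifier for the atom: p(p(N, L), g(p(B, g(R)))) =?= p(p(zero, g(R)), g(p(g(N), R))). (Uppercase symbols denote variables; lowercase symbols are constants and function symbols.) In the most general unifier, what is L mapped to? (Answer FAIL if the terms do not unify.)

Decompose p/2: p(N, L) =?= p(zero, g(R)),  g(p(B, g(R))) =?= g(p(g(N), R)).
Decompose p/2: N =?= zero,  L =?= g(R).
Bind N := zero; substituting into the one remaining equation that mentions N gives: g(p(B, g(R))) =?= g(p(g(zero), R)).
Bind L := g(R); no other remaining equation mentions L.
Decompose g/1: p(B, g(R)) =?= p(g(zero), R).
Decompose p/2: B =?= g(zero),  g(R) =?= R.
Bind B := g(zero); no other remaining equation mentions B.
Occurs check fails: R occurs in g(R); the equation R =?= g(R) has no finite solution.

FAIL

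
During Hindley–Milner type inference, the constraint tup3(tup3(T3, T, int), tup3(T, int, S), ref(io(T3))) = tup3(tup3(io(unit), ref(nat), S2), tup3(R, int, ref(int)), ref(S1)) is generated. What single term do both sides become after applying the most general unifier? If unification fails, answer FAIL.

tup3(tup3(io(unit), ref(nat), int), tup3(ref(nat), int, ref(int)), ref(io(io(unit))))

Decompose tup3/3: tup3(T3, T, int) = tup3(io(unit), ref(nat), S2),  tup3(T, int, S) = tup3(R, int, ref(int)),  ref(io(T3)) = ref(S1).
Decompose tup3/3: T3 = io(unit),  T = ref(nat),  int = S2.
Bind T3 := io(unit); substituting into the one remaining equation that mentions T3 gives: ref(io(io(unit))) = ref(S1).
Bind T := ref(nat); substituting into the one remaining equation that mentions T gives: tup3(ref(nat), int, S) = tup3(R, int, ref(int)).
Bind S2 := int; no other remaining equation mentions S2.
Decompose tup3/3: ref(nat) = R,  int = int,  S = ref(int).
Bind R := ref(nat); no other remaining equation mentions R.
Delete trivial equation int = int.
Bind S := ref(int); no other remaining equation mentions S.
Decompose ref/1: io(io(unit)) = S1.
Bind S1 := io(io(unit)).
Applying the MGU to either side gives tup3(tup3(io(unit), ref(nat), int), tup3(ref(nat), int, ref(int)), ref(io(io(unit)))).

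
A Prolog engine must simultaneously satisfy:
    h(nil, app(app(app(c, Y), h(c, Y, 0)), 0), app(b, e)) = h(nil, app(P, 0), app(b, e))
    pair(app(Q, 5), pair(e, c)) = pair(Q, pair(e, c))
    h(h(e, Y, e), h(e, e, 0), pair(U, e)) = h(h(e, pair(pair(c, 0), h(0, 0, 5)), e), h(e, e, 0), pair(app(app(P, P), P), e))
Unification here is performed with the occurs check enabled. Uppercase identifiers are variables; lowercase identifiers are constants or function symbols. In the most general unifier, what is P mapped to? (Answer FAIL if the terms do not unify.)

FAIL

Decompose h/3: nil = nil,  app(app(app(c, Y), h(c, Y, 0)), 0) = app(P, 0),  app(b, e) = app(b, e).
Delete trivial equation nil = nil.
Decompose app/2: app(app(c, Y), h(c, Y, 0)) = P,  0 = 0.
Bind P := app(app(c, Y), h(c, Y, 0)); substituting into the one remaining equation that mentions P gives: h(h(e, Y, e), h(e, e, 0), pair(U, e)) = h(h(e, pair(pair(c, 0), h(0, 0, 5)), e), h(e, e, 0), pair(app(app(app(app(c, Y), h(c, Y, 0)), app(app(c, Y), h(c, Y, 0))), app(app(c, Y), h(c, Y, 0))), e)).
Delete trivial equation 0 = 0.
Delete trivial equation app(b, e) = app(b, e).
Decompose pair/2: app(Q, 5) = Q,  pair(e, c) = pair(e, c).
Occurs check fails: Q occurs in app(Q, 5); the equation Q = app(Q, 5) has no finite solution.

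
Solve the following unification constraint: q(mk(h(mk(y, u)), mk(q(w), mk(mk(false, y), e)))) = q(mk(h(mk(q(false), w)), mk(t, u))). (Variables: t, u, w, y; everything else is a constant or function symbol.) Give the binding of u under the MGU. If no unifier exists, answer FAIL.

mk(mk(false, q(false)), e)

Decompose q/1: mk(h(mk(y, u)), mk(q(w), mk(mk(false, y), e))) = mk(h(mk(q(false), w)), mk(t, u)).
Decompose mk/2: h(mk(y, u)) = h(mk(q(false), w)),  mk(q(w), mk(mk(false, y), e)) = mk(t, u).
Decompose h/1: mk(y, u) = mk(q(false), w).
Decompose mk/2: y = q(false),  u = w.
Bind y := q(false); substituting into the one remaining equation that mentions y gives: mk(q(w), mk(mk(false, q(false)), e)) = mk(t, u).
Bind u := w; substituting into the remaining equation gives: mk(q(w), mk(mk(false, q(false)), e)) = mk(t, w).
Decompose mk/2: q(w) = t,  mk(mk(false, q(false)), e) = w.
Bind t := q(w); no other remaining equation mentions t.
Bind w := mk(mk(false, q(false)), e). Substituting into the earlier bindings gives u := mk(mk(false, q(false)), e), t := q(mk(mk(false, q(false)), e)).
MGU = { y ↦ q(false), u ↦ mk(mk(false, q(false)), e), t ↦ q(mk(mk(false, q(false)), e)), w ↦ mk(mk(false, q(false)), e) }, so u ↦ mk(mk(false, q(false)), e).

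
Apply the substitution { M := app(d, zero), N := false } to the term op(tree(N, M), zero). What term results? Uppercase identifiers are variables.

Replace each occurrence of M with app(d, zero).
Replace each occurrence of N with false.
Result: op(tree(false, app(d, zero)), zero).

op(tree(false, app(d, zero)), zero)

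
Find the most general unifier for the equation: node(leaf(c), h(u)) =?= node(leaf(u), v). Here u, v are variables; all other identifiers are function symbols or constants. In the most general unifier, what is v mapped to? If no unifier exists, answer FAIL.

Decompose node/2: leaf(c) =?= leaf(u),  h(u) =?= v.
Decompose leaf/1: c =?= u.
Bind u := c; substituting into the remaining equation gives: h(c) =?= v.
Bind v := h(c).
MGU = { u ↦ c, v ↦ h(c) }, so v ↦ h(c).

h(c)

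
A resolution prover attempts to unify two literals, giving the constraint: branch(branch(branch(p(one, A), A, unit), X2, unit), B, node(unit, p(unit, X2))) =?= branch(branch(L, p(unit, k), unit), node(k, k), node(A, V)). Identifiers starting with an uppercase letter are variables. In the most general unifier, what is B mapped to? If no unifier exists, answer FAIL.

Decompose branch/3: branch(branch(p(one, A), A, unit), X2, unit) =?= branch(L, p(unit, k), unit),  B =?= node(k, k),  node(unit, p(unit, X2)) =?= node(A, V).
Decompose branch/3: branch(p(one, A), A, unit) =?= L,  X2 =?= p(unit, k),  unit =?= unit.
Bind L := branch(p(one, A), A, unit); no other remaining equation mentions L.
Bind X2 := p(unit, k); substituting into the one remaining equation that mentions X2 gives: node(unit, p(unit, p(unit, k))) =?= node(A, V).
Delete trivial equation unit =?= unit.
Bind B := node(k, k); no other remaining equation mentions B.
Decompose node/2: unit =?= A,  p(unit, p(unit, k)) =?= V.
Bind A := unit; no other remaining equation mentions A. Substituting into the earlier binding gives L := branch(p(one, unit), unit, unit).
Bind V := p(unit, p(unit, k)).
MGU = { L -> branch(p(one, unit), unit, unit), X2 -> p(unit, k), B -> node(k, k), A -> unit, V -> p(unit, p(unit, k)) }, so B -> node(k, k).

node(k, k)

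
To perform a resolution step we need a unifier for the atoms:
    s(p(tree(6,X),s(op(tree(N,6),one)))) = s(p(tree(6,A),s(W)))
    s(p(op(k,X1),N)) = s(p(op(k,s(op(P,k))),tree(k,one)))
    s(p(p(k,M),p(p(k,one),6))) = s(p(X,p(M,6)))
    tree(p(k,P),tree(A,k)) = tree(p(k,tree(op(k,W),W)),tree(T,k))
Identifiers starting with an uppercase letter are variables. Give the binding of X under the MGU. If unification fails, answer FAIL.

Decompose s/1: p(tree(6,X),s(op(tree(N,6),one))) = p(tree(6,A),s(W)).
Decompose p/2: tree(6,X) = tree(6,A),  s(op(tree(N,6),one)) = s(W).
Decompose tree/2: 6 = 6,  X = A.
Delete trivial equation 6 = 6.
Bind X := A; substituting into the one remaining equation that mentions X gives: s(p(p(k,M),p(p(k,one),6))) = s(p(A,p(M,6))).
Decompose s/1: op(tree(N,6),one) = W.
Bind W := op(tree(N,6),one); substituting into the one remaining equation that mentions W gives: tree(p(k,P),tree(A,k)) = tree(p(k,tree(op(k,op(tree(N,6),one)),op(tree(N,6),one))),tree(T,k)).
Decompose s/1: p(op(k,X1),N) = p(op(k,s(op(P,k))),tree(k,one)).
Decompose p/2: op(k,X1) = op(k,s(op(P,k))),  N = tree(k,one).
Decompose op/2: k = k,  X1 = s(op(P,k)).
Delete trivial equation k = k.
Bind X1 := s(op(P,k)); no other remaining equation mentions X1.
Bind N := tree(k,one); substituting into the one remaining equation that mentions N gives: tree(p(k,P),tree(A,k)) = tree(p(k,tree(op(k,op(tree(tree(k,one),6),one)),op(tree(tree(k,one),6),one))),tree(T,k)). Substituting into the earlier binding gives W := op(tree(tree(k,one),6),one).
Decompose s/1: p(p(k,M),p(p(k,one),6)) = p(A,p(M,6)).
Decompose p/2: p(k,M) = A,  p(p(k,one),6) = p(M,6).
Bind A := p(k,M); substituting into the one remaining equation that mentions A gives: tree(p(k,P),tree(p(k,M),k)) = tree(p(k,tree(op(k,op(tree(tree(k,one),6),one)),op(tree(tree(k,one),6),one))),tree(T,k)). Substituting into the earlier binding gives X := p(k,M).
Decompose p/2: p(k,one) = M,  6 = 6.
Bind M := p(k,one); substituting into the one remaining equation that mentions M gives: tree(p(k,P),tree(p(k,p(k,one)),k)) = tree(p(k,tree(op(k,op(tree(tree(k,one),6),one)),op(tree(tree(k,one),6),one))),tree(T,k)). Substituting into the earlier bindings gives X := p(k,p(k,one)), A := p(k,p(k,one)).
Delete trivial equation 6 = 6.
Decompose tree/2: p(k,P) = p(k,tree(op(k,op(tree(tree(k,one),6),one)),op(tree(tree(k,one),6),one))),  tree(p(k,p(k,one)),k) = tree(T,k).
Decompose p/2: k = k,  P = tree(op(k,op(tree(tree(k,one),6),one)),op(tree(tree(k,one),6),one)).
Delete trivial equation k = k.
Bind P := tree(op(k,op(tree(tree(k,one),6),one)),op(tree(tree(k,one),6),one)); no other remaining equation mentions P. Substituting into the earlier binding gives X1 := s(op(tree(op(k,op(tree(tree(k,one),6),one)),op(tree(tree(k,one),6),one)),k)).
Decompose tree/2: p(k,p(k,one)) = T,  k = k.
Bind T := p(k,p(k,one)); no other remaining equation mentions T.
Delete trivial equation k = k.
MGU = { X := p(k,p(k,one)), W := op(tree(tree(k,one),6),one), X1 := s(op(tree(op(k,op(tree(tree(k,one),6),one)),op(tree(tree(k,one),6),one)),k)), N := tree(k,one), A := p(k,p(k,one)), M := p(k,one), P := tree(op(k,op(tree(tree(k,one),6),one)),op(tree(tree(k,one),6),one)), T := p(k,p(k,one)) }, so X := p(k,p(k,one)).

p(k,p(k,one))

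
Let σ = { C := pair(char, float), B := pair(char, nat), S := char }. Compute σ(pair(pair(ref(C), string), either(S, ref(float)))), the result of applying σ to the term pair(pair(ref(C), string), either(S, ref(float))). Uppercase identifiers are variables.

pair(pair(ref(pair(char, float)), string), either(char, ref(float)))

Replace each occurrence of C with pair(char, float).
Replace each occurrence of S with char.
Result: pair(pair(ref(pair(char, float)), string), either(char, ref(float))).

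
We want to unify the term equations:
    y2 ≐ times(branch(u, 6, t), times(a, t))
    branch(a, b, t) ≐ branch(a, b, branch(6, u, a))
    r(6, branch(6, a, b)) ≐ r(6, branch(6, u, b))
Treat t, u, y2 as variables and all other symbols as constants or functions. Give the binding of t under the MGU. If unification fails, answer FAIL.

branch(6, a, a)

Bind y2 := times(branch(u, 6, t), times(a, t)); no other remaining equation mentions y2.
Decompose branch/3: a ≐ a,  b ≐ b,  t ≐ branch(6, u, a).
Delete trivial equation a ≐ a.
Delete trivial equation b ≐ b.
Bind t := branch(6, u, a); no other remaining equation mentions t. Substituting into the earlier binding gives y2 := times(branch(u, 6, branch(6, u, a)), times(a, branch(6, u, a))).
Decompose r/2: 6 ≐ 6,  branch(6, a, b) ≐ branch(6, u, b).
Delete trivial equation 6 ≐ 6.
Decompose branch/3: 6 ≐ 6,  a ≐ u,  b ≐ b.
Delete trivial equation 6 ≐ 6.
Bind u := a; no other remaining equation mentions u. Substituting into the earlier bindings gives y2 := times(branch(a, 6, branch(6, a, a)), times(a, branch(6, a, a))), t := branch(6, a, a).
Delete trivial equation b ≐ b.
MGU = { y2 -> times(branch(a, 6, branch(6, a, a)), times(a, branch(6, a, a))), t -> branch(6, a, a), u -> a }, so t -> branch(6, a, a).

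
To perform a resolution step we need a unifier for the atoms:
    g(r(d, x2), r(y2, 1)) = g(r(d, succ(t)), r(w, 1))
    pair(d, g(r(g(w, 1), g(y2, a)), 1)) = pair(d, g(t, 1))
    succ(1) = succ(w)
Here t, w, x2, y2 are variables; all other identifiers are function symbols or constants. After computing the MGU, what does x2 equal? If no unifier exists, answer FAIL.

succ(r(g(1, 1), g(1, a)))

Decompose g/2: r(d, x2) = r(d, succ(t)),  r(y2, 1) = r(w, 1).
Decompose r/2: d = d,  x2 = succ(t).
Delete trivial equation d = d.
Bind x2 := succ(t); no other remaining equation mentions x2.
Decompose r/2: y2 = w,  1 = 1.
Bind y2 := w; substituting into the one remaining equation that mentions y2 gives: pair(d, g(r(g(w, 1), g(w, a)), 1)) = pair(d, g(t, 1)).
Delete trivial equation 1 = 1.
Decompose pair/2: d = d,  g(r(g(w, 1), g(w, a)), 1) = g(t, 1).
Delete trivial equation d = d.
Decompose g/2: r(g(w, 1), g(w, a)) = t,  1 = 1.
Bind t := r(g(w, 1), g(w, a)); no other remaining equation mentions t. Substituting into the earlier binding gives x2 := succ(r(g(w, 1), g(w, a))).
Delete trivial equation 1 = 1.
Decompose succ/1: 1 = w.
Bind w := 1. Substituting into the earlier bindings gives x2 := succ(r(g(1, 1), g(1, a))), y2 := 1, t := r(g(1, 1), g(1, a)).
MGU = { x2 -> succ(r(g(1, 1), g(1, a))), y2 -> 1, t -> r(g(1, 1), g(1, a)), w -> 1 }, so x2 -> succ(r(g(1, 1), g(1, a))).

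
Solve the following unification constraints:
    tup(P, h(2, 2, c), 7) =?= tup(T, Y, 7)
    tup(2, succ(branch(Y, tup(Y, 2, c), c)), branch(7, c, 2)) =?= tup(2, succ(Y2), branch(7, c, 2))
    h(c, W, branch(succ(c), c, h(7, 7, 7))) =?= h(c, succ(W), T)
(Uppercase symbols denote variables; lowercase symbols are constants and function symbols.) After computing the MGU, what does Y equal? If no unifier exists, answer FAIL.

Decompose tup/3: P =?= T,  h(2, 2, c) =?= Y,  7 =?= 7.
Bind P := T; no other remaining equation mentions P.
Bind Y := h(2, 2, c); substituting into the one remaining equation that mentions Y gives: tup(2, succ(branch(h(2, 2, c), tup(h(2, 2, c), 2, c), c)), branch(7, c, 2)) =?= tup(2, succ(Y2), branch(7, c, 2)).
Delete trivial equation 7 =?= 7.
Decompose tup/3: 2 =?= 2,  succ(branch(h(2, 2, c), tup(h(2, 2, c), 2, c), c)) =?= succ(Y2),  branch(7, c, 2) =?= branch(7, c, 2).
Delete trivial equation 2 =?= 2.
Decompose succ/1: branch(h(2, 2, c), tup(h(2, 2, c), 2, c), c) =?= Y2.
Bind Y2 := branch(h(2, 2, c), tup(h(2, 2, c), 2, c), c); no other remaining equation mentions Y2.
Delete trivial equation branch(7, c, 2) =?= branch(7, c, 2).
Decompose h/3: c =?= c,  W =?= succ(W),  branch(succ(c), c, h(7, 7, 7)) =?= T.
Delete trivial equation c =?= c.
Occurs check fails: W occurs in succ(W); the equation W =?= succ(W) has no finite solution.

FAIL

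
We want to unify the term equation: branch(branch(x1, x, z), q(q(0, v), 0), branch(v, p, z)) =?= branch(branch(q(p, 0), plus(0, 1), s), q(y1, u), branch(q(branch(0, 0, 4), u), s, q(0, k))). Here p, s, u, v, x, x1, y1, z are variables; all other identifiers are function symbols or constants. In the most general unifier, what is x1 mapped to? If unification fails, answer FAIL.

q(q(0, k), 0)

Decompose branch/3: branch(x1, x, z) =?= branch(q(p, 0), plus(0, 1), s),  q(q(0, v), 0) =?= q(y1, u),  branch(v, p, z) =?= branch(q(branch(0, 0, 4), u), s, q(0, k)).
Decompose branch/3: x1 =?= q(p, 0),  x =?= plus(0, 1),  z =?= s.
Bind x1 := q(p, 0); no other remaining equation mentions x1.
Bind x := plus(0, 1); no other remaining equation mentions x.
Bind z := s; substituting into the one remaining equation that mentions z gives: branch(v, p, s) =?= branch(q(branch(0, 0, 4), u), s, q(0, k)).
Decompose q/2: q(0, v) =?= y1,  0 =?= u.
Bind y1 := q(0, v); no other remaining equation mentions y1.
Bind u := 0; substituting into the remaining equation gives: branch(v, p, s) =?= branch(q(branch(0, 0, 4), 0), s, q(0, k)).
Decompose branch/3: v =?= q(branch(0, 0, 4), 0),  p =?= s,  s =?= q(0, k).
Bind v := q(branch(0, 0, 4), 0); no other remaining equation mentions v. Substituting into the earlier binding gives y1 := q(0, q(branch(0, 0, 4), 0)).
Bind p := s; no other remaining equation mentions p. Substituting into the earlier binding gives x1 := q(s, 0).
Bind s := q(0, k). Substituting into the earlier bindings gives x1 := q(q(0, k), 0), z := q(0, k), p := q(0, k).
MGU = { x1 ↦ q(q(0, k), 0), x ↦ plus(0, 1), z ↦ q(0, k), y1 ↦ q(0, q(branch(0, 0, 4), 0)), u ↦ 0, v ↦ q(branch(0, 0, 4), 0), p ↦ q(0, k), s ↦ q(0, k) }, so x1 ↦ q(q(0, k), 0).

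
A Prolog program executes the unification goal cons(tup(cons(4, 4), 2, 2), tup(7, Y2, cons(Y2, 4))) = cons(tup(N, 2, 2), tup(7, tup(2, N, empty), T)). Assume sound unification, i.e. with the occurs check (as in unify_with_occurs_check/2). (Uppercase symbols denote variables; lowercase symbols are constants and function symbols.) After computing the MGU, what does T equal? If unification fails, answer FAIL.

Decompose cons/2: tup(cons(4, 4), 2, 2) = tup(N, 2, 2),  tup(7, Y2, cons(Y2, 4)) = tup(7, tup(2, N, empty), T).
Decompose tup/3: cons(4, 4) = N,  2 = 2,  2 = 2.
Bind N := cons(4, 4); substituting into the one remaining equation that mentions N gives: tup(7, Y2, cons(Y2, 4)) = tup(7, tup(2, cons(4, 4), empty), T).
Delete trivial equation 2 = 2.
Delete trivial equation 2 = 2.
Decompose tup/3: 7 = 7,  Y2 = tup(2, cons(4, 4), empty),  cons(Y2, 4) = T.
Delete trivial equation 7 = 7.
Bind Y2 := tup(2, cons(4, 4), empty); substituting into the remaining equation gives: cons(tup(2, cons(4, 4), empty), 4) = T.
Bind T := cons(tup(2, cons(4, 4), empty), 4).
MGU = { N -> cons(4, 4), Y2 -> tup(2, cons(4, 4), empty), T -> cons(tup(2, cons(4, 4), empty), 4) }, so T -> cons(tup(2, cons(4, 4), empty), 4).

cons(tup(2, cons(4, 4), empty), 4)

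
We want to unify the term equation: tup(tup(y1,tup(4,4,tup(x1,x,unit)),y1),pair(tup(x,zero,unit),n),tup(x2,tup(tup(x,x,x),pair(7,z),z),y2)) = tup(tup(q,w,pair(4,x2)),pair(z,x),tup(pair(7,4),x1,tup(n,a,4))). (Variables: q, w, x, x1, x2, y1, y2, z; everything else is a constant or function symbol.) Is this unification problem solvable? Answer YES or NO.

Decompose tup/3: tup(y1,tup(4,4,tup(x1,x,unit)),y1) = tup(q,w,pair(4,x2)),  pair(tup(x,zero,unit),n) = pair(z,x),  tup(x2,tup(tup(x,x,x),pair(7,z),z),y2) = tup(pair(7,4),x1,tup(n,a,4)).
Decompose tup/3: y1 = q,  tup(4,4,tup(x1,x,unit)) = w,  y1 = pair(4,x2).
Bind y1 := q; substituting into the one remaining equation that mentions y1 gives: q = pair(4,x2).
Bind w := tup(4,4,tup(x1,x,unit)); no other remaining equation mentions w.
Bind q := pair(4,x2); no other remaining equation mentions q. Substituting into the earlier binding gives y1 := pair(4,x2).
Decompose pair/2: tup(x,zero,unit) = z,  n = x.
Bind z := tup(x,zero,unit); substituting into the one remaining equation that mentions z gives: tup(x2,tup(tup(x,x,x),pair(7,tup(x,zero,unit)),tup(x,zero,unit)),y2) = tup(pair(7,4),x1,tup(n,a,4)).
Bind x := n; substituting into the remaining equation gives: tup(x2,tup(tup(n,n,n),pair(7,tup(n,zero,unit)),tup(n,zero,unit)),y2) = tup(pair(7,4),x1,tup(n,a,4)). Substituting into the earlier bindings gives w := tup(4,4,tup(x1,n,unit)), z := tup(n,zero,unit).
Decompose tup/3: x2 = pair(7,4),  tup(tup(n,n,n),pair(7,tup(n,zero,unit)),tup(n,zero,unit)) = x1,  y2 = tup(n,a,4).
Bind x2 := pair(7,4); no other remaining equation mentions x2. Substituting into the earlier bindings gives y1 := pair(4,pair(7,4)), q := pair(4,pair(7,4)).
Bind x1 := tup(tup(n,n,n),pair(7,tup(n,zero,unit)),tup(n,zero,unit)); no other remaining equation mentions x1. Substituting into the earlier binding gives w := tup(4,4,tup(tup(tup(n,n,n),pair(7,tup(n,zero,unit)),tup(n,zero,unit)),n,unit)).
Bind y2 := tup(n,a,4).
No equations remain and no clash or occurs-check failure arose, so a unifier exists.

YES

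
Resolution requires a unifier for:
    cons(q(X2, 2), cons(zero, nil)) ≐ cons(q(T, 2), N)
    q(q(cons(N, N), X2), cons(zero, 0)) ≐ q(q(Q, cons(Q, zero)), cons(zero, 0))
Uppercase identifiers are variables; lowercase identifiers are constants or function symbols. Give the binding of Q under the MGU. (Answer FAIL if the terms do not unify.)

Decompose cons/2: q(X2, 2) ≐ q(T, 2),  cons(zero, nil) ≐ N.
Decompose q/2: X2 ≐ T,  2 ≐ 2.
Bind X2 := T; substituting into the one remaining equation that mentions X2 gives: q(q(cons(N, N), T), cons(zero, 0)) ≐ q(q(Q, cons(Q, zero)), cons(zero, 0)).
Delete trivial equation 2 ≐ 2.
Bind N := cons(zero, nil); substituting into the remaining equation gives: q(q(cons(cons(zero, nil), cons(zero, nil)), T), cons(zero, 0)) ≐ q(q(Q, cons(Q, zero)), cons(zero, 0)).
Decompose q/2: q(cons(cons(zero, nil), cons(zero, nil)), T) ≐ q(Q, cons(Q, zero)),  cons(zero, 0) ≐ cons(zero, 0).
Decompose q/2: cons(cons(zero, nil), cons(zero, nil)) ≐ Q,  T ≐ cons(Q, zero).
Bind Q := cons(cons(zero, nil), cons(zero, nil)); substituting into the one remaining equation that mentions Q gives: T ≐ cons(cons(cons(zero, nil), cons(zero, nil)), zero).
Bind T := cons(cons(cons(zero, nil), cons(zero, nil)), zero); no other remaining equation mentions T. Substituting into the earlier binding gives X2 := cons(cons(cons(zero, nil), cons(zero, nil)), zero).
Delete trivial equation cons(zero, 0) ≐ cons(zero, 0).
MGU = { X2 -> cons(cons(cons(zero, nil), cons(zero, nil)), zero), N -> cons(zero, nil), Q -> cons(cons(zero, nil), cons(zero, nil)), T -> cons(cons(cons(zero, nil), cons(zero, nil)), zero) }, so Q -> cons(cons(zero, nil), cons(zero, nil)).

cons(cons(zero, nil), cons(zero, nil))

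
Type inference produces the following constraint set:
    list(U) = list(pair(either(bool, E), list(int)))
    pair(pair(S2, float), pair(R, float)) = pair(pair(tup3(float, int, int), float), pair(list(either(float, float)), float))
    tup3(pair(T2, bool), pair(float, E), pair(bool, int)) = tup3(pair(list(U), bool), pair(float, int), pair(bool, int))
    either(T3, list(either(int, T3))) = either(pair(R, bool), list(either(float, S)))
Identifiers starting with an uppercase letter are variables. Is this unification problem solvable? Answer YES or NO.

NO

Decompose list/1: U = pair(either(bool, E), list(int)).
Bind U := pair(either(bool, E), list(int)); substituting into the one remaining equation that mentions U gives: tup3(pair(T2, bool), pair(float, E), pair(bool, int)) = tup3(pair(list(pair(either(bool, E), list(int))), bool), pair(float, int), pair(bool, int)).
Decompose pair/2: pair(S2, float) = pair(tup3(float, int, int), float),  pair(R, float) = pair(list(either(float, float)), float).
Decompose pair/2: S2 = tup3(float, int, int),  float = float.
Bind S2 := tup3(float, int, int); no other remaining equation mentions S2.
Delete trivial equation float = float.
Decompose pair/2: R = list(either(float, float)),  float = float.
Bind R := list(either(float, float)); substituting into the one remaining equation that mentions R gives: either(T3, list(either(int, T3))) = either(pair(list(either(float, float)), bool), list(either(float, S))).
Delete trivial equation float = float.
Decompose tup3/3: pair(T2, bool) = pair(list(pair(either(bool, E), list(int))), bool),  pair(float, E) = pair(float, int),  pair(bool, int) = pair(bool, int).
Decompose pair/2: T2 = list(pair(either(bool, E), list(int))),  bool = bool.
Bind T2 := list(pair(either(bool, E), list(int))); no other remaining equation mentions T2.
Delete trivial equation bool = bool.
Decompose pair/2: float = float,  E = int.
Delete trivial equation float = float.
Bind E := int; no other remaining equation mentions E. Substituting into the earlier bindings gives U := pair(either(bool, int), list(int)), T2 := list(pair(either(bool, int), list(int))).
Delete trivial equation pair(bool, int) = pair(bool, int).
Decompose either/2: T3 = pair(list(either(float, float)), bool),  list(either(int, T3)) = list(either(float, S)).
Bind T3 := pair(list(either(float, float)), bool); substituting into the remaining equation gives: list(either(int, pair(list(either(float, float)), bool))) = list(either(float, S)).
Decompose list/1: either(int, pair(list(either(float, float)), bool)) = either(float, S).
Decompose either/2: int = float,  pair(list(either(float, float)), bool) = S.
Clash: constants int and float differ; no unifier exists.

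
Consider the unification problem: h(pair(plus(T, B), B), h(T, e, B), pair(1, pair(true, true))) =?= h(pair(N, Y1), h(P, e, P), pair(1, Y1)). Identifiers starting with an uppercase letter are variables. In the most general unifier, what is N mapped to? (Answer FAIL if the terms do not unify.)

plus(pair(true, true), pair(true, true))

Decompose h/3: pair(plus(T, B), B) =?= pair(N, Y1),  h(T, e, B) =?= h(P, e, P),  pair(1, pair(true, true)) =?= pair(1, Y1).
Decompose pair/2: plus(T, B) =?= N,  B =?= Y1.
Bind N := plus(T, B); no other remaining equation mentions N.
Bind B := Y1; substituting into the one remaining equation that mentions B gives: h(T, e, Y1) =?= h(P, e, P). Substituting into the earlier binding gives N := plus(T, Y1).
Decompose h/3: T =?= P,  e =?= e,  Y1 =?= P.
Bind T := P; no other remaining equation mentions T. Substituting into the earlier binding gives N := plus(P, Y1).
Delete trivial equation e =?= e.
Bind Y1 := P; substituting into the remaining equation gives: pair(1, pair(true, true)) =?= pair(1, P). Substituting into the earlier bindings gives N := plus(P, P), B := P.
Decompose pair/2: 1 =?= 1,  pair(true, true) =?= P.
Delete trivial equation 1 =?= 1.
Bind P := pair(true, true). Substituting into the earlier bindings gives N := plus(pair(true, true), pair(true, true)), B := pair(true, true), T := pair(true, true), Y1 := pair(true, true).
MGU = { N := plus(pair(true, true), pair(true, true)), B := pair(true, true), T := pair(true, true), Y1 := pair(true, true), P := pair(true, true) }, so N := plus(pair(true, true), pair(true, true)).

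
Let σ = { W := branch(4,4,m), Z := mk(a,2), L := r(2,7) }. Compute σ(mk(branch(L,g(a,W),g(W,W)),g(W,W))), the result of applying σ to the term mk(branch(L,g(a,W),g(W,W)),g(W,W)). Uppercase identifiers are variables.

Replace each occurrence of W with branch(4,4,m).
Replace each occurrence of L with r(2,7).
Result: mk(branch(r(2,7),g(a,branch(4,4,m)),g(branch(4,4,m),branch(4,4,m))),g(branch(4,4,m),branch(4,4,m))).

mk(branch(r(2,7),g(a,branch(4,4,m)),g(branch(4,4,m),branch(4,4,m))),g(branch(4,4,m),branch(4,4,m)))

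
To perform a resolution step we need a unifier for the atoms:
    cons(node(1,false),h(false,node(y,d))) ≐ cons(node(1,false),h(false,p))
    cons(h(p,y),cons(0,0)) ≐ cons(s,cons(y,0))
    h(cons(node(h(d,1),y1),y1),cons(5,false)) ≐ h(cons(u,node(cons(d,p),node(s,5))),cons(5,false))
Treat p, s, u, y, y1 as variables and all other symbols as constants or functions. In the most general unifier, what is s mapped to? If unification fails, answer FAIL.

Decompose cons/2: node(1,false) ≐ node(1,false),  h(false,node(y,d)) ≐ h(false,p).
Delete trivial equation node(1,false) ≐ node(1,false).
Decompose h/2: false ≐ false,  node(y,d) ≐ p.
Delete trivial equation false ≐ false.
Bind p := node(y,d); substituting into the remaining equations gives: cons(h(node(y,d),y),cons(0,0)) ≐ cons(s,cons(y,0)),  h(cons(node(h(d,1),y1),y1),cons(5,false)) ≐ h(cons(u,node(cons(d,node(y,d)),node(s,5))),cons(5,false)).
Decompose cons/2: h(node(y,d),y) ≐ s,  cons(0,0) ≐ cons(y,0).
Bind s := h(node(y,d),y); substituting into the one remaining equation that mentions s gives: h(cons(node(h(d,1),y1),y1),cons(5,false)) ≐ h(cons(u,node(cons(d,node(y,d)),node(h(node(y,d),y),5))),cons(5,false)).
Decompose cons/2: 0 ≐ y,  0 ≐ 0.
Bind y := 0; substituting into the one remaining equation that mentions y gives: h(cons(node(h(d,1),y1),y1),cons(5,false)) ≐ h(cons(u,node(cons(d,node(0,d)),node(h(node(0,d),0),5))),cons(5,false)). Substituting into the earlier bindings gives p := node(0,d), s := h(node(0,d),0).
Delete trivial equation 0 ≐ 0.
Decompose h/2: cons(node(h(d,1),y1),y1) ≐ cons(u,node(cons(d,node(0,d)),node(h(node(0,d),0),5))),  cons(5,false) ≐ cons(5,false).
Decompose cons/2: node(h(d,1),y1) ≐ u,  y1 ≐ node(cons(d,node(0,d)),node(h(node(0,d),0),5)).
Bind u := node(h(d,1),y1); no other remaining equation mentions u.
Bind y1 := node(cons(d,node(0,d)),node(h(node(0,d),0),5)); no other remaining equation mentions y1. Substituting into the earlier binding gives u := node(h(d,1),node(cons(d,node(0,d)),node(h(node(0,d),0),5))).
Delete trivial equation cons(5,false) ≐ cons(5,false).
MGU = { p -> node(0,d), s -> h(node(0,d),0), y -> 0, u -> node(h(d,1),node(cons(d,node(0,d)),node(h(node(0,d),0),5))), y1 -> node(cons(d,node(0,d)),node(h(node(0,d),0),5)) }, so s -> h(node(0,d),0).

h(node(0,d),0)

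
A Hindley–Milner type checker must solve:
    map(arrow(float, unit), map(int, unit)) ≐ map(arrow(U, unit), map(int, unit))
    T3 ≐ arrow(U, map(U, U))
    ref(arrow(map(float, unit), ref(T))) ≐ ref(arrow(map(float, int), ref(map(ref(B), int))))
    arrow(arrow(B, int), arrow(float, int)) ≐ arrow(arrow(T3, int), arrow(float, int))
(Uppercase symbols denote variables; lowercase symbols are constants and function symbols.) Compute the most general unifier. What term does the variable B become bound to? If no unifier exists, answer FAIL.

Decompose map/2: arrow(float, unit) ≐ arrow(U, unit),  map(int, unit) ≐ map(int, unit).
Decompose arrow/2: float ≐ U,  unit ≐ unit.
Bind U := float; substituting into the one remaining equation that mentions U gives: T3 ≐ arrow(float, map(float, float)).
Delete trivial equation unit ≐ unit.
Delete trivial equation map(int, unit) ≐ map(int, unit).
Bind T3 := arrow(float, map(float, float)); substituting into the one remaining equation that mentions T3 gives: arrow(arrow(B, int), arrow(float, int)) ≐ arrow(arrow(arrow(float, map(float, float)), int), arrow(float, int)).
Decompose ref/1: arrow(map(float, unit), ref(T)) ≐ arrow(map(float, int), ref(map(ref(B), int))).
Decompose arrow/2: map(float, unit) ≐ map(float, int),  ref(T) ≐ ref(map(ref(B), int)).
Decompose map/2: float ≐ float,  unit ≐ int.
Delete trivial equation float ≐ float.
Clash: constants unit and int differ; no unifier exists.

FAIL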